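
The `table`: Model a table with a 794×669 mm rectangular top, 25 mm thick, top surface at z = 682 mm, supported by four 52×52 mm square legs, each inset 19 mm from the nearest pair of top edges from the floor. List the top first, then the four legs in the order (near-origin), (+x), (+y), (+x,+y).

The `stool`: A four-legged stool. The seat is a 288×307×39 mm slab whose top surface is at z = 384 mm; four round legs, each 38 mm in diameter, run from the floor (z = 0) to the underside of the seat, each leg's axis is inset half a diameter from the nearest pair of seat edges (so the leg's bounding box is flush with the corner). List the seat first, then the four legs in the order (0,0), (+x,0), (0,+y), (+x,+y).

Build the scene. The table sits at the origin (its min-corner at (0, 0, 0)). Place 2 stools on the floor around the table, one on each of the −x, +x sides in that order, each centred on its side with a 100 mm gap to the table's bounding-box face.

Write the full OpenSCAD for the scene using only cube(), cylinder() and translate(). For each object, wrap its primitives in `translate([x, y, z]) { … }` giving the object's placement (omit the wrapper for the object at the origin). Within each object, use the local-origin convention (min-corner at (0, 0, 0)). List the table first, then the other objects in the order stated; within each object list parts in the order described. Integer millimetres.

translate([0, 0, 657]) cube([794, 669, 25]);
translate([19, 19, 0]) cube([52, 52, 657]);
translate([723, 19, 0]) cube([52, 52, 657]);
translate([19, 598, 0]) cube([52, 52, 657]);
translate([723, 598, 0]) cube([52, 52, 657]);
translate([-388, 181, 0]) {
  translate([0, 0, 345]) cube([288, 307, 39]);
  translate([19, 19, 0]) cylinder(h = 345, r = 19);
  translate([269, 19, 0]) cylinder(h = 345, r = 19);
  translate([19, 288, 0]) cylinder(h = 345, r = 19);
  translate([269, 288, 0]) cylinder(h = 345, r = 19);
}
translate([894, 181, 0]) {
  translate([0, 0, 345]) cube([288, 307, 39]);
  translate([19, 19, 0]) cylinder(h = 345, r = 19);
  translate([269, 19, 0]) cylinder(h = 345, r = 19);
  translate([19, 288, 0]) cylinder(h = 345, r = 19);
  translate([269, 288, 0]) cylinder(h = 345, r = 19);
}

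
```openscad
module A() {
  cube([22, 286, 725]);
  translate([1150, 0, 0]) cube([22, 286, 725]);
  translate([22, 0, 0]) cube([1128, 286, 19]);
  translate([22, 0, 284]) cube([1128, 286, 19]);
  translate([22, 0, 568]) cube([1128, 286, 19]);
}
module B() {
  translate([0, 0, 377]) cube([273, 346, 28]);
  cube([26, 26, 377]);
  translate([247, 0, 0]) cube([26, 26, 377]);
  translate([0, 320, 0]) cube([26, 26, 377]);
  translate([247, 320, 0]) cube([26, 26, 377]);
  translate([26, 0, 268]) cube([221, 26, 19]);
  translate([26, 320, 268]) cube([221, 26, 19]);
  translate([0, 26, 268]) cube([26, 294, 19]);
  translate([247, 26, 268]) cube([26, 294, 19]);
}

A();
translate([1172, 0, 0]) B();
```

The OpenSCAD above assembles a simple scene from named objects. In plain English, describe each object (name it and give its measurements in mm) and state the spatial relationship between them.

A is an open bookshelf. Two side panels, each 22 mm thick, 286 mm deep and 725 mm tall, stand 1172 mm apart (outside-to-outside). Between them sit 3 shelves, each 19 mm thick and 286 mm deep, spanning the full gap between the sides. The bottom shelf rests on the floor (its underside at z = 0) and the clear gap between one shelf's top and the next shelf's underside is 265 mm.

B is a simple wooden stool: a rectangular seat 273 mm (x) by 346 mm (y), 28 mm thick, top face at z = 405 mm, on four square legs, each 26×26 mm in cross-section. The legs rest on z = 0, each flush with a corner of the seat. Four stretchers, 26 mm wide and 19 mm tall, connect adjacent legs with their undersides at z = 268 mm, each running between the inner faces of the legs it joins and aligned with the legs' outer faces on the other axis.

The stool is against the bookshelf's +x side, with their −y faces flush.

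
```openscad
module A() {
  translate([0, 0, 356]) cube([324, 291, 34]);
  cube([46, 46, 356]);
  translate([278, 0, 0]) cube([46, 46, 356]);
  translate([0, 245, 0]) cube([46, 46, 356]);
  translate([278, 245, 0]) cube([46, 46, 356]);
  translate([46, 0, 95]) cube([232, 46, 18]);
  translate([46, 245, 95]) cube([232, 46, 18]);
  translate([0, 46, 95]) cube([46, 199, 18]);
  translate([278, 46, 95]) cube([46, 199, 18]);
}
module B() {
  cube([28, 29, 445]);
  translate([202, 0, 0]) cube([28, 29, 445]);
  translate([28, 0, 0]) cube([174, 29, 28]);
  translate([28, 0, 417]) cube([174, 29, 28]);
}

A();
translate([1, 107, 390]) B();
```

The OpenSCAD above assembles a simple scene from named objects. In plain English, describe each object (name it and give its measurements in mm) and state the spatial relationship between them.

A is a four-legged stool. The seat is a 324×291×34 mm slab whose top surface is at z = 390 mm; four square legs, each 46×46 mm in cross-section, run from the floor (z = 0) to the underside of the seat, each flush with a corner of the seat. Four stretchers, 46 mm wide and 18 mm tall, connect adjacent legs with their undersides at z = 95 mm, each running between the inner faces of the legs it joins and aligned with the legs' outer faces on the other axis.

B is a picture frame with a 174×389 mm rectangular opening (x by z) and a uniform 28 mm border on every side. Frame depth is 29 mm along y. It is built from two vertical stiles running the full outside height and two horizontal rails spanning the gap between the stiles.

The picture frame is on top of the stool.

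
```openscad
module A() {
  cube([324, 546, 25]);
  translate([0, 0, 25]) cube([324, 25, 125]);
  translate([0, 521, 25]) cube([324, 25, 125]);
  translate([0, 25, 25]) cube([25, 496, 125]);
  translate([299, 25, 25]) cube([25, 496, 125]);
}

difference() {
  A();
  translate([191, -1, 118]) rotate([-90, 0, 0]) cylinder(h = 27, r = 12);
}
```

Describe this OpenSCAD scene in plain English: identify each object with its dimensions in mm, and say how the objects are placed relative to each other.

A is an open-topped rectangular box: outside dimensions 324×546×150 mm, with a uniform wall and base thickness of 25 mm. The base is a full 324×546 slab on the floor; four walls sit on top of the base. The front and back walls (the −y and +y sides) span the full width; the two side walls fit between them.

The open box has a circular hole of radius 12 mm through its front wall, centred at (x = 191, z = 118).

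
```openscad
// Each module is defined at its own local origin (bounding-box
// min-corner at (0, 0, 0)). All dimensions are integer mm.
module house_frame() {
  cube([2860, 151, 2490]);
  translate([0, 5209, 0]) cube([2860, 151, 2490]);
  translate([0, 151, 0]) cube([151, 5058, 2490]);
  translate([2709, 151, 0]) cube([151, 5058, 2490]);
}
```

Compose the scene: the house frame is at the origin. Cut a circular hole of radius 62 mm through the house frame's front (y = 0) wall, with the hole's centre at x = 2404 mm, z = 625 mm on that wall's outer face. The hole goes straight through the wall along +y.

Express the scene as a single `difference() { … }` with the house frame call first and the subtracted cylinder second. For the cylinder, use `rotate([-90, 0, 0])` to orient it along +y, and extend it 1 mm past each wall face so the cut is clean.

difference() {
  house_frame();
  translate([2404, -1, 625]) rotate([-90, 0, 0]) cylinder(h = 153, r = 62);
}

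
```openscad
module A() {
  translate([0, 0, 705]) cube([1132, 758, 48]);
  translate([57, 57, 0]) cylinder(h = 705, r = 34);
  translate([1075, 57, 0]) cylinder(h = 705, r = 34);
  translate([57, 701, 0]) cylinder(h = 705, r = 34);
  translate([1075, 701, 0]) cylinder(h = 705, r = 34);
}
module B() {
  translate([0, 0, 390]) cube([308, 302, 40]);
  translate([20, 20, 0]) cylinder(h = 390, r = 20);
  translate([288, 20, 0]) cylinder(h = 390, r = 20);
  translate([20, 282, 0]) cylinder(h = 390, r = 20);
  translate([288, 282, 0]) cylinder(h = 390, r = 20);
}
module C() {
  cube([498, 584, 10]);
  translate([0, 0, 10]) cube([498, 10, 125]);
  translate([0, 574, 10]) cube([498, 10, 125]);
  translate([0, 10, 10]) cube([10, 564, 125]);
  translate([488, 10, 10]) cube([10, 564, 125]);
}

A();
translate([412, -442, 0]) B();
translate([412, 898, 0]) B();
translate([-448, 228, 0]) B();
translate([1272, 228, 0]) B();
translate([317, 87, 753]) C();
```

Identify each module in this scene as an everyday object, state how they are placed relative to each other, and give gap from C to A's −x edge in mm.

A is a table. B is a stool. C is an open box. Four stools sit around the table at the −y, +y, −x, +x sides. The open box is on top of the table, centred. The gap from the open box to the table's −x edge is 317 mm.

The open box's min-x is at 317; the table's min-x is 0; gap = 317 mm.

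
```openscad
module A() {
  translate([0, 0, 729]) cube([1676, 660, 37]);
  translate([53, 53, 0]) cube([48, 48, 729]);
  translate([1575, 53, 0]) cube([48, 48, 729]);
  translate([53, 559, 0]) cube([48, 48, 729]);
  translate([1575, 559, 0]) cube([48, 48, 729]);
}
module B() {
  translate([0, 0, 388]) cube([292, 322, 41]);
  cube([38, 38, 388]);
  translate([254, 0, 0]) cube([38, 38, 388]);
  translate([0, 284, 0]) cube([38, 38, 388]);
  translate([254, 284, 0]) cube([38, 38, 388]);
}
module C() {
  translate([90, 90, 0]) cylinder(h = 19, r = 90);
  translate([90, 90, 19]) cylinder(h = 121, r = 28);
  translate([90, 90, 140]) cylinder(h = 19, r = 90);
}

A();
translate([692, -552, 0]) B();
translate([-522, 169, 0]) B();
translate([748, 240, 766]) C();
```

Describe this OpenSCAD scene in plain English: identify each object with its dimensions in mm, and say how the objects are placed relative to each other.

A is a table with a 1676×660 mm rectangular top, 37 mm thick, top surface at z = 766 mm, supported by four 48×48 mm square legs, each inset 53 mm from the nearest pair of top edges, running from the floor.

B is a simple wooden stool: a rectangular seat 292 mm (x) by 322 mm (y), 41 mm thick, top face at z = 429 mm, on four square legs, each 38×38 mm in cross-section. The legs rest on z = 0, each flush with a corner of the seat.

C is a spool: two coaxial disc flanges of radius 90 mm and thickness 19 mm, joined by a core cylinder of radius 28 mm and height 121 mm. The lower flange rests on z = 0 and the three cylinders share a vertical axis.

Two stools sit around the table at the −y, −x sides. The spool is on top of the table, centred.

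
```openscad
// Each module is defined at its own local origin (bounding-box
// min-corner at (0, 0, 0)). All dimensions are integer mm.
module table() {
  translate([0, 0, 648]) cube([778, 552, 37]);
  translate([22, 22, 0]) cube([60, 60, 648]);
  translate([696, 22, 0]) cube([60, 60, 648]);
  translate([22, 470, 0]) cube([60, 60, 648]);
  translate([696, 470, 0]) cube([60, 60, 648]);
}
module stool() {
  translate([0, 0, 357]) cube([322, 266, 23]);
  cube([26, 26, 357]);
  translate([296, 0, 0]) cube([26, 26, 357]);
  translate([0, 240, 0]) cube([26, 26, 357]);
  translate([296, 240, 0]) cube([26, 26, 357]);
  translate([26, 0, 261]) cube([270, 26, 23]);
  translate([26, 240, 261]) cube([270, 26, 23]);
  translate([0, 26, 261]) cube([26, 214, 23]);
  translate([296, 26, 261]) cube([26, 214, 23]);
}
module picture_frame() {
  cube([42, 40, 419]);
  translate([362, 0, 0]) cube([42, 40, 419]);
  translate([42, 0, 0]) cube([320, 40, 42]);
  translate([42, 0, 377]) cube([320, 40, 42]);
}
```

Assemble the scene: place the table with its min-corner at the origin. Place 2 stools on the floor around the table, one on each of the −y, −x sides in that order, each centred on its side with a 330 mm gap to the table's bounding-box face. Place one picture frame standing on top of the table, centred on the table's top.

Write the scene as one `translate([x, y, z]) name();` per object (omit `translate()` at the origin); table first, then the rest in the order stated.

table();
translate([228, -596, 0]) stool();
translate([-652, 143, 0]) stool();
translate([187, 256, 685]) picture_frame();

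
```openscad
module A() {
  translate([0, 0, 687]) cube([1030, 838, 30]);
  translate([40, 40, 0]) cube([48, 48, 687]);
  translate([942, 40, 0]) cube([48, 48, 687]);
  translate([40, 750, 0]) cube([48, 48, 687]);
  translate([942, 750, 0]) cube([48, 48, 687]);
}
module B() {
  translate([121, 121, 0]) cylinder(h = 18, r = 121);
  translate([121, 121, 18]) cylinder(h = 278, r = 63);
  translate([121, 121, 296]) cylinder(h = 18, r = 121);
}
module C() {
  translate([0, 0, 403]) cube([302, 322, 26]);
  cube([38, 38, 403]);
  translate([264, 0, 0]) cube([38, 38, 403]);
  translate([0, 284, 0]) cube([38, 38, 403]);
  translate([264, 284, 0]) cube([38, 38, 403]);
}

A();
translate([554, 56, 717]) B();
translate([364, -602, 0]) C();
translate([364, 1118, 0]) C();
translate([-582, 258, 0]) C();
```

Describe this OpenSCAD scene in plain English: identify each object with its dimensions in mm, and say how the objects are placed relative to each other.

A is a table: top 1030 mm (x) × 838 mm (y), 30 mm thick, upper face at z = 717 mm, on four 48×48 mm square legs, each inset 40 mm from the nearest pair of top edges, running from z = 0 to the bottom of the top.

B is a spool: two coaxial disc flanges of radius 121 mm and thickness 18 mm, joined by a core cylinder of radius 63 mm and height 278 mm. The lower flange rests on z = 0 and the three cylinders share a vertical axis.

C is a four-legged stool. The seat is a 302×322×26 mm slab whose top surface is at z = 429 mm; four square legs, each 38×38 mm in cross-section, run from the floor (z = 0) to the underside of the seat, each flush with a corner of the seat.

The spool is on top of the table. Three stools sit around the table at the −y, +y, −x sides.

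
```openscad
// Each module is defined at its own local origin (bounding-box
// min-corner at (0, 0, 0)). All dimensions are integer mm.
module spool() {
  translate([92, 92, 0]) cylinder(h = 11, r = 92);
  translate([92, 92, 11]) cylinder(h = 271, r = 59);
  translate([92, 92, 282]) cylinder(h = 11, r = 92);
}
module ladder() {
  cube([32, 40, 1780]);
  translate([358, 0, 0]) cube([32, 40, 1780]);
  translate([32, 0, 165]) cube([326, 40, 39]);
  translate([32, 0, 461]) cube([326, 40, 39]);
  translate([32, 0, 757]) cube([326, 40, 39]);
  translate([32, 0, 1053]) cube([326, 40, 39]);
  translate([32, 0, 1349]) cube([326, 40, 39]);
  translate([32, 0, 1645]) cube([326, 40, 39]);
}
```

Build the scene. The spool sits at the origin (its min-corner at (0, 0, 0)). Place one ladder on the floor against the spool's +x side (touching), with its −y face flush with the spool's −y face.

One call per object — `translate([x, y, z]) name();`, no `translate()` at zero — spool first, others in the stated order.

spool();
translate([184, 0, 0]) ladder();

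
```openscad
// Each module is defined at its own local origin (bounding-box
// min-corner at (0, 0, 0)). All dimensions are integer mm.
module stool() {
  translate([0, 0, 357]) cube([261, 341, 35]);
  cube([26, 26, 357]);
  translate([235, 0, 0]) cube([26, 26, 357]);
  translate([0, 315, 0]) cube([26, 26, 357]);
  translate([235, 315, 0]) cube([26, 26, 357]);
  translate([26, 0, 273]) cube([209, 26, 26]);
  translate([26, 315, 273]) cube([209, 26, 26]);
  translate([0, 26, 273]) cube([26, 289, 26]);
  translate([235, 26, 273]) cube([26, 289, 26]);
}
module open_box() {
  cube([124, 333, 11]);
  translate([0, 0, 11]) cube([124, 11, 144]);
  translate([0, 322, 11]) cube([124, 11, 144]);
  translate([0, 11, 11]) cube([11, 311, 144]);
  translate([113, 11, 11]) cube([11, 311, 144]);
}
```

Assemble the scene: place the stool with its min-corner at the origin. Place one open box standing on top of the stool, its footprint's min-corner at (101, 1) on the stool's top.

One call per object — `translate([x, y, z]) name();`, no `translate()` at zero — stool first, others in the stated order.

stool();
translate([101, 1, 392]) open_box();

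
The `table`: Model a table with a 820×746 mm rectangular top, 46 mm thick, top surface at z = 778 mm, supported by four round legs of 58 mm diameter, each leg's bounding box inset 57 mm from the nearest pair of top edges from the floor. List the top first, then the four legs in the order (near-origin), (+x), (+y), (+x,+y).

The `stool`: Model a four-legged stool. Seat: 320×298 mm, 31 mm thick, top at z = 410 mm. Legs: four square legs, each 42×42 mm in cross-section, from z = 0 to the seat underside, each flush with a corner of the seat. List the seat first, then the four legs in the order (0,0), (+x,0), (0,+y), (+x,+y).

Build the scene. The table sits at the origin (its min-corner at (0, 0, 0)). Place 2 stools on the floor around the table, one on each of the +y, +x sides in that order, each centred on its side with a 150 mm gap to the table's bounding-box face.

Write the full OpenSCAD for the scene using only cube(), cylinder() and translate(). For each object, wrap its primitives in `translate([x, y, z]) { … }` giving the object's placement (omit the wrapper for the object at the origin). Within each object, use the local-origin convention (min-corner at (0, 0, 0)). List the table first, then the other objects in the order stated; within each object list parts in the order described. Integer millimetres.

translate([0, 0, 732]) cube([820, 746, 46]);
translate([86, 86, 0]) cylinder(h = 732, r = 29);
translate([734, 86, 0]) cylinder(h = 732, r = 29);
translate([86, 660, 0]) cylinder(h = 732, r = 29);
translate([734, 660, 0]) cylinder(h = 732, r = 29);
translate([250, 896, 0]) {
  translate([0, 0, 379]) cube([320, 298, 31]);
  cube([42, 42, 379]);
  translate([278, 0, 0]) cube([42, 42, 379]);
  translate([0, 256, 0]) cube([42, 42, 379]);
  translate([278, 256, 0]) cube([42, 42, 379]);
}
translate([970, 224, 0]) {
  translate([0, 0, 379]) cube([320, 298, 31]);
  cube([42, 42, 379]);
  translate([278, 0, 0]) cube([42, 42, 379]);
  translate([0, 256, 0]) cube([42, 42, 379]);
  translate([278, 256, 0]) cube([42, 42, 379]);
}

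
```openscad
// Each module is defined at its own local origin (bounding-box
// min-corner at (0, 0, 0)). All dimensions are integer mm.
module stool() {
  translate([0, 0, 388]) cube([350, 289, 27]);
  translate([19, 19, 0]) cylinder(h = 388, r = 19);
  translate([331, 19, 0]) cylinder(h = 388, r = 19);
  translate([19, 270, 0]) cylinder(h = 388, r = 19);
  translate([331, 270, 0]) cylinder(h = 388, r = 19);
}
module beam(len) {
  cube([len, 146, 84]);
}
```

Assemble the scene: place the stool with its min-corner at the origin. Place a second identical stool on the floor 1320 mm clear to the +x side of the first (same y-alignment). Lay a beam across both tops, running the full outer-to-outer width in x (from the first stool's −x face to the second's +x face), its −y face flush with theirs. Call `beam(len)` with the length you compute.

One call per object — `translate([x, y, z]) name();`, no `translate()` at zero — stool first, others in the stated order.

stool();
translate([1670, 0, 0]) stool();
translate([0, 0, 415]) beam(2020);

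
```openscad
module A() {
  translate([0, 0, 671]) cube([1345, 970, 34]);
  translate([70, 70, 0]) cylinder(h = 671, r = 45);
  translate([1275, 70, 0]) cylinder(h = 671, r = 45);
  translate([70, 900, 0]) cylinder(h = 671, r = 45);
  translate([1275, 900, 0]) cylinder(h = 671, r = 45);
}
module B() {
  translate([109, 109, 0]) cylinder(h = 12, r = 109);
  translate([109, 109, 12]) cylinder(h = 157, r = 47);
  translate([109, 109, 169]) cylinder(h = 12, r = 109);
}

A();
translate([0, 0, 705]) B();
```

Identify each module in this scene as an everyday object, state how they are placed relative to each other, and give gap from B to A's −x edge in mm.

A is a table. B is a spool. The spool is on top of the table. The gap from the spool to the table's −x edge is 0 mm.

The spool's min-x is at 0; the table's min-x is 0; gap = 0 mm.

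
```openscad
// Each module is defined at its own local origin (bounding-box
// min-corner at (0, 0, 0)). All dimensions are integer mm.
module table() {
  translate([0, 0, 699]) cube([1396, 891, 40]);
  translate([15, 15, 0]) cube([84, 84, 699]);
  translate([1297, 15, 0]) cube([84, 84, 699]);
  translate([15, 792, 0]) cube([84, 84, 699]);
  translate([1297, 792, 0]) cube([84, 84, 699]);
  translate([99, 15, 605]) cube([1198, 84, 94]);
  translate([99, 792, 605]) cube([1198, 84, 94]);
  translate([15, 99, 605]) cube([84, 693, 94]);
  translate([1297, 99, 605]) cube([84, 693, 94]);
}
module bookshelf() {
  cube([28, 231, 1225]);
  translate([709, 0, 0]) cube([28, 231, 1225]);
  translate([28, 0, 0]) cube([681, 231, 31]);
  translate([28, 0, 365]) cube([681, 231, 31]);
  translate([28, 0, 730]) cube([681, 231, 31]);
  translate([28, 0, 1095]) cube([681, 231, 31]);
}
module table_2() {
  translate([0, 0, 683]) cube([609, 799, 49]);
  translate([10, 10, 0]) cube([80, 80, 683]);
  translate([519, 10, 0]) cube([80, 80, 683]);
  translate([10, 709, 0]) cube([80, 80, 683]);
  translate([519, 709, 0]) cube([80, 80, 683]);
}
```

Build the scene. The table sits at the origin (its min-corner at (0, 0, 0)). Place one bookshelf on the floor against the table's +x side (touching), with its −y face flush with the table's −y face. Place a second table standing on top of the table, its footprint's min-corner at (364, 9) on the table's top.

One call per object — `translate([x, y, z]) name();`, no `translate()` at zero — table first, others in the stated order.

table();
translate([1396, 0, 0]) bookshelf();
translate([364, 9, 739]) table_2();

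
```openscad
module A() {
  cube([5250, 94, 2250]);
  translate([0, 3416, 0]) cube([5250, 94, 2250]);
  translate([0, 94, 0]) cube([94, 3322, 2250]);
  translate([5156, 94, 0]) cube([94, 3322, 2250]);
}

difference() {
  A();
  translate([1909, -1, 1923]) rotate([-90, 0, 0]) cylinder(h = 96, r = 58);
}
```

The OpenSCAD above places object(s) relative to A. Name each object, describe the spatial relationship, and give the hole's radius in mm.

The subtracted cylinder has r = 58 mm.

A is a house frame. The house frame has a circular hole through its front wall. The hole's radius is 58 mm.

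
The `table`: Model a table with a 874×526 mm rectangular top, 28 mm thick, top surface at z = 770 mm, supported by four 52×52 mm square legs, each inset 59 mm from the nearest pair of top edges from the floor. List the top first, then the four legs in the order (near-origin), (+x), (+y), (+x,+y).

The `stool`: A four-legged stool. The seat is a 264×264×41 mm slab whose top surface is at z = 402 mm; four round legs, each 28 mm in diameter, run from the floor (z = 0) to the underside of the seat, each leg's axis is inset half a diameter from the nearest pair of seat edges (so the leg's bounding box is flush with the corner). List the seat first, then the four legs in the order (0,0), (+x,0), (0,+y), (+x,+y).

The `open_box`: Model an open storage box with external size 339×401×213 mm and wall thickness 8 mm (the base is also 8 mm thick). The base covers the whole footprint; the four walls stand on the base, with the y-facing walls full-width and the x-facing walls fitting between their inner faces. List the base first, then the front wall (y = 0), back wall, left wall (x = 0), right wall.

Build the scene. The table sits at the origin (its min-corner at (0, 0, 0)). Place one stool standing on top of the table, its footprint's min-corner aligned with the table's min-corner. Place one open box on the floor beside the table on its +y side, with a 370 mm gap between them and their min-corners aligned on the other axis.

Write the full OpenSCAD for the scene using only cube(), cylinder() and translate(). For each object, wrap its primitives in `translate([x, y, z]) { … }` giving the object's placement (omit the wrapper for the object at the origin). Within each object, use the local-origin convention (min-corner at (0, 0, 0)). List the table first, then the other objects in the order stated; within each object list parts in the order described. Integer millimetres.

translate([0, 0, 742]) cube([874, 526, 28]);
translate([59, 59, 0]) cube([52, 52, 742]);
translate([763, 59, 0]) cube([52, 52, 742]);
translate([59, 415, 0]) cube([52, 52, 742]);
translate([763, 415, 0]) cube([52, 52, 742]);
translate([0, 0, 770]) {
  translate([0, 0, 361]) cube([264, 264, 41]);
  translate([14, 14, 0]) cylinder(h = 361, r = 14);
  translate([250, 14, 0]) cylinder(h = 361, r = 14);
  translate([14, 250, 0]) cylinder(h = 361, r = 14);
  translate([250, 250, 0]) cylinder(h = 361, r = 14);
}
translate([0, 896, 0]) {
  cube([339, 401, 8]);
  translate([0, 0, 8]) cube([339, 8, 205]);
  translate([0, 393, 8]) cube([339, 8, 205]);
  translate([0, 8, 8]) cube([8, 385, 205]);
  translate([331, 8, 8]) cube([8, 385, 205]);
}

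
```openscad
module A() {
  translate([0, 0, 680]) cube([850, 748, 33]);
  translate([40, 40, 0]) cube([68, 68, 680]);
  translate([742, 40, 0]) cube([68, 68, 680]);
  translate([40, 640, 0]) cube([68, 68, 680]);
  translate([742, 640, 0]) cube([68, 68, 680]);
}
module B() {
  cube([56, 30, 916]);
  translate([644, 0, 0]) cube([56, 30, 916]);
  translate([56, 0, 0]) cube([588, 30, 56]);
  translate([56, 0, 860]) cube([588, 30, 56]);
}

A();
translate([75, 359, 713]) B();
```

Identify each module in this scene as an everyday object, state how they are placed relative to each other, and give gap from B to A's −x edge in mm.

A is a table. B is a picture frame. The picture frame is on top of the table, centred. The gap from the picture frame to the table's −x edge is 75 mm.

The picture frame's min-x is at 75; the table's min-x is 0; gap = 75 mm.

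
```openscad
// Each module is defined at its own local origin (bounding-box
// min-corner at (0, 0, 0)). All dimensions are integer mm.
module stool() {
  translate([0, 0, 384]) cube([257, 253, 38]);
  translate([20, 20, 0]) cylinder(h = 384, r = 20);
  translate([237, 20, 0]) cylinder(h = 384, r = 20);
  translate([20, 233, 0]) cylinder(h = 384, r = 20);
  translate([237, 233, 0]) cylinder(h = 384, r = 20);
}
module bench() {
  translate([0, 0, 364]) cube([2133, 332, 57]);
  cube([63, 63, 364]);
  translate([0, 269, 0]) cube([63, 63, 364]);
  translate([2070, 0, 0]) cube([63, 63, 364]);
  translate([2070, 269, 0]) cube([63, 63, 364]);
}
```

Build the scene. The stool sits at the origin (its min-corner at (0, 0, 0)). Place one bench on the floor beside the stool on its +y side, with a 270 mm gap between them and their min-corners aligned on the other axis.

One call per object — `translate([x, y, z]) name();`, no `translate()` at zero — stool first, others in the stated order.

stool();
translate([0, 523, 0]) bench();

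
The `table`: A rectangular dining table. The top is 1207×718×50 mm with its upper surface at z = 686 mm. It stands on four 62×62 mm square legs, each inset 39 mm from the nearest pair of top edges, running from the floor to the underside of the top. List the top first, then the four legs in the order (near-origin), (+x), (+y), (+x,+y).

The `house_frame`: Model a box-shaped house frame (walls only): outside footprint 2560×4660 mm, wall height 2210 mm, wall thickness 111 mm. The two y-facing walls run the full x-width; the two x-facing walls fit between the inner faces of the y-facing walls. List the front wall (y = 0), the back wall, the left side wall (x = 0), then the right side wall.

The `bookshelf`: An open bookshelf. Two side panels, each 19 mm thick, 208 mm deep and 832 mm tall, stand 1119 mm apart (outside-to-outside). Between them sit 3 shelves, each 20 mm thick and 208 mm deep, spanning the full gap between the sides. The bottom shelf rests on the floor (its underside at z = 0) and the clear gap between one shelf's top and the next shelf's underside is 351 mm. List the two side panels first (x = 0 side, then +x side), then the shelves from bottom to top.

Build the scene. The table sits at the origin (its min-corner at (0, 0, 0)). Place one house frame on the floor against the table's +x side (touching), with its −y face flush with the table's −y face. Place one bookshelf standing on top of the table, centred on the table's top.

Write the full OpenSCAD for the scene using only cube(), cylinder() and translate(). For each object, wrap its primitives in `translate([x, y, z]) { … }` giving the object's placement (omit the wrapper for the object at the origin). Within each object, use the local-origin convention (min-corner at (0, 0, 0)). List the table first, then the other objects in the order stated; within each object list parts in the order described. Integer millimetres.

translate([0, 0, 636]) cube([1207, 718, 50]);
translate([39, 39, 0]) cube([62, 62, 636]);
translate([1106, 39, 0]) cube([62, 62, 636]);
translate([39, 617, 0]) cube([62, 62, 636]);
translate([1106, 617, 0]) cube([62, 62, 636]);
translate([1207, 0, 0]) {
  cube([2560, 111, 2210]);
  translate([0, 4549, 0]) cube([2560, 111, 2210]);
  translate([0, 111, 0]) cube([111, 4438, 2210]);
  translate([2449, 111, 0]) cube([111, 4438, 2210]);
}
translate([44, 255, 686]) {
  cube([19, 208, 832]);
  translate([1100, 0, 0]) cube([19, 208, 832]);
  translate([19, 0, 0]) cube([1081, 208, 20]);
  translate([19, 0, 371]) cube([1081, 208, 20]);
  translate([19, 0, 742]) cube([1081, 208, 20]);
}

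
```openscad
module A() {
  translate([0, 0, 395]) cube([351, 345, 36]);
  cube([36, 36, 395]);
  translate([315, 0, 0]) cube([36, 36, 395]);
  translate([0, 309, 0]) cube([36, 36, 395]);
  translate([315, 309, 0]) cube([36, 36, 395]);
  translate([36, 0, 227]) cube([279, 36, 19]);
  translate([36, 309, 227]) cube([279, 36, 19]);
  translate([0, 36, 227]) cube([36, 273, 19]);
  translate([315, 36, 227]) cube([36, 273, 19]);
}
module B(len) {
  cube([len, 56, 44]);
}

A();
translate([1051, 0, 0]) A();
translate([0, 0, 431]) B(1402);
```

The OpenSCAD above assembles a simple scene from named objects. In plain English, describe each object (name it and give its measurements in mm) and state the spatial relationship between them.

A is a four-legged stool. The seat is 351×345 mm, 36 mm thick, top at z = 431 mm. It stands on four square legs, each 36×36 mm in cross-section, from z = 0 to the seat underside, each flush with a corner of the seat. Four stretchers, 36 mm wide and 19 mm tall, connect adjacent legs with their undersides at z = 227 mm, each running between the inner faces of the legs it joins and aligned with the legs' outer faces on the other axis.

B is a rectangular beam 1402 mm long (x), 56 mm deep (y), 44 mm thick (z).

The beam spans the tops of two stools placed 700 mm apart, resting at z = 431 mm.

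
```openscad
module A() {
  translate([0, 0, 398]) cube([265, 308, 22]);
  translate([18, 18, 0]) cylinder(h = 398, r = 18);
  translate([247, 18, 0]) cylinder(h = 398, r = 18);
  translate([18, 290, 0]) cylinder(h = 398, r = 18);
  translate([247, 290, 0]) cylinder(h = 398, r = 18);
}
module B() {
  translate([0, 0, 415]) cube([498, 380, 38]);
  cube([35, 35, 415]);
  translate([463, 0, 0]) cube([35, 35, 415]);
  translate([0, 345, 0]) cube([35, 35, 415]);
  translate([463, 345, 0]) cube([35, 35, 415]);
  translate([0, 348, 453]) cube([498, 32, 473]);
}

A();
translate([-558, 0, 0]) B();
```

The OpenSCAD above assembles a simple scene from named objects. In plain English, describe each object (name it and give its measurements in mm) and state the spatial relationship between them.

A is a four-legged stool. The seat is 265×308 mm, 22 mm thick, top at z = 420 mm. It stands on four round legs, each 36 mm in diameter, from z = 0 to the seat underside, each leg's axis is inset half a diameter from the nearest pair of seat edges (so the leg's bounding box is flush with the corner).

B is a chair. The seat is a 498×380×38 mm slab with its top at z = 453 mm, on four 35×35 mm corner legs (flush with the seat edges, standing on z = 0). A flat backrest 32 mm thick, 473 mm tall, spans the full seat width and rises from the seat top along its +y edge, rear face flush with the rear of the seat.

The chair is on the floor beside the stool on its −x side.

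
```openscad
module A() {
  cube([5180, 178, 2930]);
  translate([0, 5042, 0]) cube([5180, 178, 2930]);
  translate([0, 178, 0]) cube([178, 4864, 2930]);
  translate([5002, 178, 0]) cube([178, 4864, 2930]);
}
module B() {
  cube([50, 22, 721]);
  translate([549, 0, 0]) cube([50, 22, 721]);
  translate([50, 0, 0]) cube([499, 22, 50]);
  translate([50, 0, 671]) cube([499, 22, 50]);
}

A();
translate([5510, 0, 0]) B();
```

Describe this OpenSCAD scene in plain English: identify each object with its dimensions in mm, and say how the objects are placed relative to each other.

A is a box-shaped house frame (walls only): outside footprint 5180×5220 mm, wall height 2930 mm, wall thickness 178 mm. The two y-facing walls run the full x-width; the two x-facing walls fit between the inner faces of the y-facing walls.

B is a rectangular picture frame lying in the x–z plane (depth along y). The opening is 499 mm wide (x) by 621 mm tall (z), surrounded by a border 50 mm wide on all four sides. The frame is 22 mm deep and is made of two full-height vertical stiles with two horizontal rails fitted between them.

The picture frame is on the floor beside the house frame on its +x side.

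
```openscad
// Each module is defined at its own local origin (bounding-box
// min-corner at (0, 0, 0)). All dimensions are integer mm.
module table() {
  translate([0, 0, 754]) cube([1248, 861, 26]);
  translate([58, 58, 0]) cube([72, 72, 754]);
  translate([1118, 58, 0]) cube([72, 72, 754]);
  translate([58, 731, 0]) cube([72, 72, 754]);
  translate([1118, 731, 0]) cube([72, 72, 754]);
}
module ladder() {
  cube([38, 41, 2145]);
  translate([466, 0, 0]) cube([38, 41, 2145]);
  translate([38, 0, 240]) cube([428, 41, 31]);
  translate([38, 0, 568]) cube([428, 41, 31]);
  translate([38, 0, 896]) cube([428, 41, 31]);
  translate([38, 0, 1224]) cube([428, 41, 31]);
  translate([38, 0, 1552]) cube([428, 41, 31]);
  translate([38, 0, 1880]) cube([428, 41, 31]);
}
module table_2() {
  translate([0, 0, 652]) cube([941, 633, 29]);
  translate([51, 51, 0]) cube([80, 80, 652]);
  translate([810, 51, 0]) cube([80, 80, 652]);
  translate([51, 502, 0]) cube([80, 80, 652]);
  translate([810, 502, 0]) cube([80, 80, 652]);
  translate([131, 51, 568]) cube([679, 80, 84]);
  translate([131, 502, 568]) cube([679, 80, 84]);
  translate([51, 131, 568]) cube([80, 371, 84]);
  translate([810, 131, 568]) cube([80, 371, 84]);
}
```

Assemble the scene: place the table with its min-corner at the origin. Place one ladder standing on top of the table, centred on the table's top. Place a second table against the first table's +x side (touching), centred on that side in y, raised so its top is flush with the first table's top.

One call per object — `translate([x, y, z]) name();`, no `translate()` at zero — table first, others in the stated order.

table();
translate([372, 410, 780]) ladder();
translate([1248, 114, 99]) table_2();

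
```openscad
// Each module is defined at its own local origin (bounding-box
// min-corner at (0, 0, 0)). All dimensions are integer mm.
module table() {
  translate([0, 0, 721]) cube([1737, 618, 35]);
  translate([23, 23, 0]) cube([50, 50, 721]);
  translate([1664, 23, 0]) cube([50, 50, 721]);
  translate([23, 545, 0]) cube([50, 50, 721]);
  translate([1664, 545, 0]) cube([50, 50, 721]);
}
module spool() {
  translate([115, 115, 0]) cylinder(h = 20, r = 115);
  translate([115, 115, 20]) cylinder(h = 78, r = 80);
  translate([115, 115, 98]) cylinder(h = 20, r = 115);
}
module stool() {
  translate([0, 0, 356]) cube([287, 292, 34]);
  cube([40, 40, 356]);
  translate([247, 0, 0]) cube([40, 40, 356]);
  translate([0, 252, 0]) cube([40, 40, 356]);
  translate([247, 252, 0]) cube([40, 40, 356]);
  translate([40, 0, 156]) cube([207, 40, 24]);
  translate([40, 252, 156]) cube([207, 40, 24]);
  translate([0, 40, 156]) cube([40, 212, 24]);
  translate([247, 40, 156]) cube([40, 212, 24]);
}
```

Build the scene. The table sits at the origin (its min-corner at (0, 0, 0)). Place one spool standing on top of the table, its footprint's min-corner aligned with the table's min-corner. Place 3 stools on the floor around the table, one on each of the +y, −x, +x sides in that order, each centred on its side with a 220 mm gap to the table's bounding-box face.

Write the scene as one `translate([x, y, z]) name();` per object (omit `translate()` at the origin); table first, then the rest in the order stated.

table();
translate([0, 0, 756]) spool();
translate([725, 838, 0]) stool();
translate([-507, 163, 0]) stool();
translate([1957, 163, 0]) stool();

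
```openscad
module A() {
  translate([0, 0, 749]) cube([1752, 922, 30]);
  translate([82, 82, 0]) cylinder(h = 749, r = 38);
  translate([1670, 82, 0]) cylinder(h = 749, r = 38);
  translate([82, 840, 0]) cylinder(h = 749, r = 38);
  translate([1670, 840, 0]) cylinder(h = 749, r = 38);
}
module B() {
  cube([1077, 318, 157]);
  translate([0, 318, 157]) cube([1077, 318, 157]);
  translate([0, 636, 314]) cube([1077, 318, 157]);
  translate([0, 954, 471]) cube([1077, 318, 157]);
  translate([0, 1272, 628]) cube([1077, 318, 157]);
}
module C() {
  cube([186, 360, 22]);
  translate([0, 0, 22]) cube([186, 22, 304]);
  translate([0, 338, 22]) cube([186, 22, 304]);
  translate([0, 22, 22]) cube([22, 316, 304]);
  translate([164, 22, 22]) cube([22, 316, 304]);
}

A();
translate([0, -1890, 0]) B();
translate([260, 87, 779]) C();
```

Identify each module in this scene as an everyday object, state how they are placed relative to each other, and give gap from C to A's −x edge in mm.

The open box's min-x is at 260; the table's min-x is 0; gap = 260 mm.

A is a table. B is a staircase. C is an open box. The staircase is on the floor beside the table on its −y side. The open box is on top of the table. The gap from the open box to the table's −x edge is 260 mm.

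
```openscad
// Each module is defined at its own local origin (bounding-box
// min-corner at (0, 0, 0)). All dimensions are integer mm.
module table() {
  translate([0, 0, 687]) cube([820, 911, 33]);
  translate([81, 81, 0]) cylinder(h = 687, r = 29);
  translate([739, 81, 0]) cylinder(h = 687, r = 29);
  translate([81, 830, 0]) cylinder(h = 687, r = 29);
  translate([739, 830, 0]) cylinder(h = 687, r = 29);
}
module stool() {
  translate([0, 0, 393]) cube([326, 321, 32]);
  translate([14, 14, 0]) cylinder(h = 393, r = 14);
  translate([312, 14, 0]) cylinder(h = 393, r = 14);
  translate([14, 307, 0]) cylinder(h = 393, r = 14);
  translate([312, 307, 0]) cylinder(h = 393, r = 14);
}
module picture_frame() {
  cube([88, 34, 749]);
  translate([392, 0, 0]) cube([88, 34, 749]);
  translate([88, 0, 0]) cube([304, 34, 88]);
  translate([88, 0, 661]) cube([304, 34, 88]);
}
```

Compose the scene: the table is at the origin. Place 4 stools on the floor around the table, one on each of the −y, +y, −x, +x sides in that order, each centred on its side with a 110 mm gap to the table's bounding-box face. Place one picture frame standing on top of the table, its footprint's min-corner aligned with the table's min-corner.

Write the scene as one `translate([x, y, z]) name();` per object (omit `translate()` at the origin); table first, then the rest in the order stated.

table();
translate([247, -431, 0]) stool();
translate([247, 1021, 0]) stool();
translate([-436, 295, 0]) stool();
translate([930, 295, 0]) stool();
translate([0, 0, 720]) picture_frame();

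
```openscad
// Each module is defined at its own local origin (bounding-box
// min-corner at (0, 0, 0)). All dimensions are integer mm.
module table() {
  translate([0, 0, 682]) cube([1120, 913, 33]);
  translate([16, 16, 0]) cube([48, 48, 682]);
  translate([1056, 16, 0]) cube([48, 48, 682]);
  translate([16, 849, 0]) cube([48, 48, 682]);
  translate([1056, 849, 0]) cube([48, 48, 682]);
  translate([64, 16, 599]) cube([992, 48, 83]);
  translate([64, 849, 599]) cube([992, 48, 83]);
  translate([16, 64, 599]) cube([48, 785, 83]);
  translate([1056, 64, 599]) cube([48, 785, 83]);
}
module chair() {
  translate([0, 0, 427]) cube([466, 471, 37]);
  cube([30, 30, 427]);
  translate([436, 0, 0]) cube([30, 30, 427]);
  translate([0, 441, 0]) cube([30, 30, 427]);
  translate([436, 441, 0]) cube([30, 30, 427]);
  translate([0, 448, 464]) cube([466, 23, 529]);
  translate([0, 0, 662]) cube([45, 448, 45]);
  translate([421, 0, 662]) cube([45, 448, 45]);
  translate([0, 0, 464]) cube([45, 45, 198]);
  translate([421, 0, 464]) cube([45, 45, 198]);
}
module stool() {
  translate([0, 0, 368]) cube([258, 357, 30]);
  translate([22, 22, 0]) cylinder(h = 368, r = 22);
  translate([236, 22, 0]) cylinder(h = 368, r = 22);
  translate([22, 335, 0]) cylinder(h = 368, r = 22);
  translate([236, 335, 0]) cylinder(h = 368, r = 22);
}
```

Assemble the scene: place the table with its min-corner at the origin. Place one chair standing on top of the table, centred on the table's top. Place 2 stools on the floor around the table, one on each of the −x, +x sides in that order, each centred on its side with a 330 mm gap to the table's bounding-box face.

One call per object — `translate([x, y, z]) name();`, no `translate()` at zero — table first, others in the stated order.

table();
translate([327, 221, 715]) chair();
translate([-588, 278, 0]) stool();
translate([1450, 278, 0]) stool();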